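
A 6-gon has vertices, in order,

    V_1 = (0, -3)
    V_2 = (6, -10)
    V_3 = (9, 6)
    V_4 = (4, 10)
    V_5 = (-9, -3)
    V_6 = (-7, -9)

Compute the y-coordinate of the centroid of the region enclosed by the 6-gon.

-4/41

Apply Gauss's area formula. First the cross-terms c_i = x_i·y_{i+1} − x_{i+1}·y_i:
  18, 126, 66, 78, 60, 21  ⇒  2A = 369, A = 184.5.
Then Σ (y_i + y_{i+1})·c_i = -108, so ȳ = -108 / (6·184.5) = -4/41.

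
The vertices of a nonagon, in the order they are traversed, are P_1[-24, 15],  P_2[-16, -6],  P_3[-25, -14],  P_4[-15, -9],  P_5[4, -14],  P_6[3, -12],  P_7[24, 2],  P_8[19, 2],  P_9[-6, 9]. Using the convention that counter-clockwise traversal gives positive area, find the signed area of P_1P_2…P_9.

Apply the surveyor's formula: 2A = Σ (x_i·y_{i+1} − x_{i+1}·y_i), indices taken mod 9.
Σ = (384) + (74) + (15) + (246) + (-6) + (294) + (10) + (183) + (126) = 1326
Signed area = Σ/2 = 663 (positive ⇒ counter-clockwise traversal).

663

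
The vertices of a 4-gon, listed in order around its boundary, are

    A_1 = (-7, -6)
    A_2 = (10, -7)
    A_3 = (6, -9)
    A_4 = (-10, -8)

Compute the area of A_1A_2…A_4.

36.5

Apply the surveyor's formula: 2A = Σ (x_i·y_{i+1} − x_{i+1}·y_i), indices taken mod 4.
Cross-terms: 109, -48, -138, 4  ⇒  Σ = -73
Area = |Σ|/2 = 36.5.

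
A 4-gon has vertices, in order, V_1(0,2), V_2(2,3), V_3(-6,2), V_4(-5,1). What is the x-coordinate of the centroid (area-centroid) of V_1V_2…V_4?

Apply Gauss's area formula. First the cross-terms c_i = x_i·y_{i+1} − x_{i+1}·y_i:
  -4, 22, 4, -10  ⇒  2A = 12, A = 6.
Then Σ (x_i + x_{i+1})·c_i = -90, so x̄ = -90 / (6·6) = -2.5.

-2.5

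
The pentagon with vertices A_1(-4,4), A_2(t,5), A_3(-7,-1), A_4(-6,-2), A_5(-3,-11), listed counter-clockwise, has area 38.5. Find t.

The doubled signed area Σ (x_i y_{i+1} − x_{i+1} y_i) is linear in t.
With t=0 it equals 27; the coefficient of t is -5 (from the two edges through A_2).
So -5·t + 27 = 2·38.5 = 77 ⇒ t = -10.

-10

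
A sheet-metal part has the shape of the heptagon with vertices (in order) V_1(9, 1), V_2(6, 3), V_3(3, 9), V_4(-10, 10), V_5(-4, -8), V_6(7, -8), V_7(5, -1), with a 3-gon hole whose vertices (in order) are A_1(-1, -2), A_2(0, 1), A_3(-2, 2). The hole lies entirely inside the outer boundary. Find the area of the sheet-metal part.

Outer boundary:
Σ = (21) + (45) + (120) + (120) + (88) + (33) + (14) = 441
Area = |Σ|/2 = 220.5.
Hole:
Apply Gauss's area formula: 2A = Σ (x_i·y_{i+1} − x_{i+1}·y_i), indices taken mod 3.
Σ = (-1) + (2) + (6) = 7
Area = |Σ|/2 = 3.5.
Net area = 220.5 − 3.5 = 217.

217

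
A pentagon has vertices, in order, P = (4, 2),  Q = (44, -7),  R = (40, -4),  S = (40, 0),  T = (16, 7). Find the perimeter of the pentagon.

|PQ| = √((40)² + (-9)²) = √1681 = 41
|QR| = √((-4)² + (3)²) = √25 = 5
|RS| = √((0)² + (4)²) = √16 = 4
|ST| = √((-24)² + (7)²) = √625 = 25
|TP| = √((-12)² + (-5)²) = √169 = 13
Perimeter = 41 + 5 + 4 + 25 + 13 = 88.

88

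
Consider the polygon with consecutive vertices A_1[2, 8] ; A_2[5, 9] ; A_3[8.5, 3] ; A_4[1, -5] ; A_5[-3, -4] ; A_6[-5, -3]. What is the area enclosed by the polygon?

96.5

Apply the shoelace formula: 2A = Σ (x_i·y_{i+1} − x_{i+1}·y_i), indices taken mod 6.
Σ = (-22) + (-61.5) + (-45.5) + (-19) + (-11) + (-34) = -193
Area = |Σ|/2 = 96.5.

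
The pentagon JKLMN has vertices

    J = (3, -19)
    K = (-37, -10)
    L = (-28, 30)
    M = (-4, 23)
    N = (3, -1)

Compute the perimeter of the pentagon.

150

|JK| = √((-40)² + (9)²) = √1681 = 41
|KL| = √((9)² + (40)²) = √1681 = 41
|LM| = √((24)² + (-7)²) = √625 = 25
|MN| = √((7)² + (-24)²) = √625 = 25
|NJ| = √((0)² + (-18)²) = √324 = 18
Perimeter = 41 + 41 + 25 + 25 + 18 = 150.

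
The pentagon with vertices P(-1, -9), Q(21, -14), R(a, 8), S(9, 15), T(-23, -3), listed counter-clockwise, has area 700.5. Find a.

The doubled signed area Σ (x_i y_{i+1} − x_{i+1} y_i) is linear in a.
With a=0 it equals 821; the coefficient of a is 29 (from the two edges through R).
So 29·a + 821 = 2·700.5 = 1401 ⇒ a = 20.

20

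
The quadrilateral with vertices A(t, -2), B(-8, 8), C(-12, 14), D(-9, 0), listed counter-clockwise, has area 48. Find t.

-2

Write out the shoelace sum; only the two edges meeting at A involve t:
2·Area = [((-9)·(-2) − t·0) + (t·8 − (-8)·(-2))] + 110
       = 8·t + 112 = 96
⇒ t = -2.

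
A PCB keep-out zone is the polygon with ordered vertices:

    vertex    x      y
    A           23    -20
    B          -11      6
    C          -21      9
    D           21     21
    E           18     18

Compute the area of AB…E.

Apply the shoelace (surveyor's) formula: 2A = Σ (x_i·y_{i+1} − x_{i+1}·y_i), indices taken mod 5.
Σ = (-82) + (27) + (-630) + (0) + (-774) = -1459
Area = |Σ|/2 = 729.5.

729.5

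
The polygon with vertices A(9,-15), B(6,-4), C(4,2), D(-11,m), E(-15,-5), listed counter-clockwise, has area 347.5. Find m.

14

Write out the shoelace sum; only the two edges meeting at D involve m:
2·Area = [(4·m − (-11)·2) + ((-11)·(-5) − (-15)·m)] + 352
       = 19·m + 429 = 695
⇒ m = 14.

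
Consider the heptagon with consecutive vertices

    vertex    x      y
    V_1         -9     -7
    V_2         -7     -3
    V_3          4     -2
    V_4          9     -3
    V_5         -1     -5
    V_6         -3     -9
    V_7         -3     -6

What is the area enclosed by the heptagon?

Apply the shoelace (surveyor's) formula: 2A = Σ (x_i·y_{i+1} − x_{i+1}·y_i), indices taken mod 7.
V_1→V_2: (-9)(-3) − (-7)(-7) = -22
V_2→V_3: (-7)(-2) − (4)(-3) = 26
V_3→V_4: (4)(-3) − (9)(-2) = 6
V_4→V_5: (9)(-5) − (-1)(-3) = -48
V_5→V_6: (-1)(-9) − (-3)(-5) = -6
V_6→V_7: (-3)(-6) − (-3)(-9) = -9
V_7→V_1: (-3)(-7) − (-9)(-6) = -33
Σ = -86
Area = |Σ|/2 = 43.

43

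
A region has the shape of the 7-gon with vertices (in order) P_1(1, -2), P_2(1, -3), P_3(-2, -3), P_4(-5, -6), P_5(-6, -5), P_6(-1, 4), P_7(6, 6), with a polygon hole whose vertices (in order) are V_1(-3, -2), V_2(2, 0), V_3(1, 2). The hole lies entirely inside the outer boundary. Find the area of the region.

Outer boundary:
Apply the shoelace formula: 2A = Σ (x_i·y_{i+1} − x_{i+1}·y_i), indices taken mod 7.
Σ = (-1) + (-9) + (-3) + (-11) + (-29) + (-30) + (-18) = -101
Area = |Σ|/2 = 50.5.
Hole:
Cross-terms: 4, 4, 4  ⇒  Σ = 12
Area = |Σ|/2 = 6.
Net area = 50.5 − 6 = 44.5.

44.5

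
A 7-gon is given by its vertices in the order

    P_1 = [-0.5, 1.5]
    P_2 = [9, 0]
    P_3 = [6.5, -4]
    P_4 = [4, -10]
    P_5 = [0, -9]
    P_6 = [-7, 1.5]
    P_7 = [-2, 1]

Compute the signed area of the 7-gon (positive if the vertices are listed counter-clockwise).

Apply the surveyor's formula: 2A = Σ (x_i·y_{i+1} − x_{i+1}·y_i), indices taken mod 7.
P_1→P_2: (-0.5)(0) − (9)(1.5) = -13.5
P_2→P_3: (9)(-4) − (6.5)(0) = -36
P_3→P_4: (6.5)(-10) − (4)(-4) = -49
P_4→P_5: (4)(-9) − (0)(-10) = -36
P_5→P_6: (0)(1.5) − (-7)(-9) = -63
P_6→P_7: (-7)(1) − (-2)(1.5) = -4
P_7→P_1: (-2)(1.5) − (-0.5)(1) = -2.5
Σ = -204
Signed area = Σ/2 = -102 (negative ⇒ clockwise traversal).

-102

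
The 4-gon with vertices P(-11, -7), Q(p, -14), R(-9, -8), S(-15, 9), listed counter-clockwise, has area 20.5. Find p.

Write out the shoelace sum; only the two edges meeting at Q involve p:
2·Area = [((-11)·(-14) − p·(-7)) + (p·(-8) − (-9)·(-14))] + 3
       = -1·p + 31 = 41
⇒ p = -10.

-10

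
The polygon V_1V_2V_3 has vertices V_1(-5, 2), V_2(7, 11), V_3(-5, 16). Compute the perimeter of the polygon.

42

|V_1V_2| = √((12)² + (9)²) = √225 = 15
|V_2V_3| = √((-12)² + (5)²) = √169 = 13
|V_3V_1| = √((0)² + (-14)²) = √196 = 14
Perimeter = 15 + 13 + 14 = 42.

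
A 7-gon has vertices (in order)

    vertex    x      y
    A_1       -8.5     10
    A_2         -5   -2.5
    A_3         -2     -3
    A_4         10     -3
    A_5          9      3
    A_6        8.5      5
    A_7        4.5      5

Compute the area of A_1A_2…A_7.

A_1→A_2: (-8.5)(-2.5) − (-5)(10) = 71.25
A_2→A_3: (-5)(-3) − (-2)(-2.5) = 10
A_3→A_4: (-2)(-3) − (10)(-3) = 36
A_4→A_5: (10)(3) − (9)(-3) = 57
A_5→A_6: (9)(5) − (8.5)(3) = 19.5
A_6→A_7: (8.5)(5) − (4.5)(5) = 20
A_7→A_1: (4.5)(10) − (-8.5)(5) = 87.5
Σ = 301.25
Area = |Σ|/2 = 150.625.

150.625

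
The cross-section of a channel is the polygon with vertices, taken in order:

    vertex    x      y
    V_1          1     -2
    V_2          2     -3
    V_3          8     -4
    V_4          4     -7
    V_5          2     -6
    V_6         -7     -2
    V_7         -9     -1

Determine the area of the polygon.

35.5

Σ = (1) + (16) + (-40) + (-10) + (-46) + (-11) + (19) = -71
Area = |Σ|/2 = 35.5.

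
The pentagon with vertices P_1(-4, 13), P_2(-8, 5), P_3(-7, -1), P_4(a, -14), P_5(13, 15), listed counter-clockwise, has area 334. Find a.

2

Write out the shoelace sum; only the two edges meeting at P_4 involve a:
2·Area = [((-7)·(-14) − a·(-1)) + (a·15 − 13·(-14))] + 356
       = 16·a + 636 = 668
⇒ a = 2.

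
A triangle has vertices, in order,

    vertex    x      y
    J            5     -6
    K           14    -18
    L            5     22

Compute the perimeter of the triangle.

|JK| = √((9)² + (-12)²) = √225 = 15
|KL| = √((-9)² + (40)²) = √1681 = 41
|LJ| = √((0)² + (-28)²) = √784 = 28
Perimeter = 15 + 41 + 28 = 84.

84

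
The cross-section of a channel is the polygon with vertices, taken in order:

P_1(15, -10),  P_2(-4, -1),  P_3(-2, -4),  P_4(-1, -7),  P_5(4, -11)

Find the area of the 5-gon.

66.5

Apply Gauss's area formula: 2A = Σ (x_i·y_{i+1} − x_{i+1}·y_i), indices taken mod 5.
Σ = (-55) + (14) + (10) + (39) + (125) = 133
Area = |Σ|/2 = 66.5.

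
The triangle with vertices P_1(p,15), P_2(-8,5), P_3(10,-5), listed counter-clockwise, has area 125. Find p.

-1

Write out the shoelace sum; only the two edges meeting at P_1 involve p:
2·Area = [(10·15 − p·(-5)) + (p·5 − (-8)·15)] + -10
       = 10·p + 260 = 250
⇒ p = -1.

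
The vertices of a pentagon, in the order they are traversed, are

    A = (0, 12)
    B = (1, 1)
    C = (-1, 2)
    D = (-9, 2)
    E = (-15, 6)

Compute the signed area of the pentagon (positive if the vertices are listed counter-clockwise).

A→B: (0)(1) − (1)(12) = -12
B→C: (1)(2) − (-1)(1) = 3
C→D: (-1)(2) − (-9)(2) = 16
D→E: (-9)(6) − (-15)(2) = -24
E→A: (-15)(12) − (0)(6) = -180
Σ = -197
Signed area = Σ/2 = -98.5 (negative ⇒ clockwise traversal).

-98.5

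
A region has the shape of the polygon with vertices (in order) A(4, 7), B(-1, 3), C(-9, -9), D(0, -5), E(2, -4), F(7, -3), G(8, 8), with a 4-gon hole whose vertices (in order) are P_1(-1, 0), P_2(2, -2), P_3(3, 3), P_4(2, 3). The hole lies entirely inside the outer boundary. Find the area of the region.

Outer boundary:
Apply the surveyor's formula: 2A = Σ (x_i·y_{i+1} − x_{i+1}·y_i), indices taken mod 7.
Σ = (19) + (36) + (45) + (10) + (22) + (80) + (24) = 236
Area = |Σ|/2 = 118.
Hole:
Σ = (2) + (12) + (3) + (3) = 20
Area = |Σ|/2 = 10.
Net area = 118 − 10 = 108.

108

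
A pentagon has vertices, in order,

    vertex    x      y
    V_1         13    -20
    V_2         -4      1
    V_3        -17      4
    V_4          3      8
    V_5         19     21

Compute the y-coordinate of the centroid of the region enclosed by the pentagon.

Apply the shoelace (surveyor's) formula. First the cross-terms c_i = x_i·y_{i+1} − x_{i+1}·y_i:
  -67, 1, -148, -89, -653  ⇒  2A = -956, A = -478.
Then Σ (y_i + y_{i+1})·c_i = -3732, so ȳ = -3732 / (6·(-478)) = 311/239.

311/239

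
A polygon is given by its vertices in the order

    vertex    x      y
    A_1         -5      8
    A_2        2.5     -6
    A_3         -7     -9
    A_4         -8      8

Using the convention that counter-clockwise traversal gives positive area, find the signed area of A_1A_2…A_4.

Σ = (10) + (-64.5) + (-128) + (-24) = -206.5
Signed area = Σ/2 = -103.25 (negative ⇒ clockwise traversal).

-103.25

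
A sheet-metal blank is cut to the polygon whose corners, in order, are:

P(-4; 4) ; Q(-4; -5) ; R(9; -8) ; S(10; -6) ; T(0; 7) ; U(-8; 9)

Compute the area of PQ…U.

134.5

Apply the surveyor's formula: 2A = Σ (x_i·y_{i+1} − x_{i+1}·y_i), indices taken mod 6.
Σ = (36) + (77) + (26) + (70) + (56) + (4) = 269
Area = |Σ|/2 = 134.5.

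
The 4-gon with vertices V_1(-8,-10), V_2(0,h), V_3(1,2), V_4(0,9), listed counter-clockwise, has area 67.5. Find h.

-6

Write out the shoelace sum; only the two edges meeting at V_2 involve h:
2·Area = [((-8)·h − 0·(-10)) + (0·2 − 1·h)] + 81
       = -9·h + 81 = 135
⇒ h = -6.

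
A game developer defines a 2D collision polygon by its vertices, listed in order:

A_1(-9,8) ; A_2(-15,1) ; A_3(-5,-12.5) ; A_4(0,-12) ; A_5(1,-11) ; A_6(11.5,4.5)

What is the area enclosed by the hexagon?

Apply the shoelace formula: 2A = Σ (x_i·y_{i+1} − x_{i+1}·y_i), indices taken mod 6.
Σ = (111) + (192.5) + (60) + (12) + (131) + (132.5) = 639
Area = |Σ|/2 = 319.5.

319.5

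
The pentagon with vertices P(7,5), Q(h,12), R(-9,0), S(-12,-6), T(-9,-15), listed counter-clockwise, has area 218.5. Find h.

-1

The doubled signed area Σ (x_i y_{i+1} − x_{i+1} y_i) is linear in h.
With h=0 it equals 432; the coefficient of h is -5 (from the two edges through Q).
So -5·h + 432 = 2·218.5 = 437 ⇒ h = -1.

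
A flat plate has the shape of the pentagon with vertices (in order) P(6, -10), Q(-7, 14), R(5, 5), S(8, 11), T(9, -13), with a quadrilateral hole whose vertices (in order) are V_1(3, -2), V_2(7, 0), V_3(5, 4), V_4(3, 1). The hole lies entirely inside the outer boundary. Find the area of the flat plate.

132.5

Outer boundary:
Apply the shoelace (surveyor's) formula: 2A = Σ (x_i·y_{i+1} − x_{i+1}·y_i), indices taken mod 5.
Σ = (14) + (-105) + (15) + (-203) + (-12) = -291
Area = |Σ|/2 = 145.5.
Hole:
Apply the surveyor's formula: 2A = Σ (x_i·y_{i+1} − x_{i+1}·y_i), indices taken mod 4.
Cross-terms: 14, 28, -7, -9  ⇒  Σ = 26
Area = |Σ|/2 = 13.
Net area = 145.5 − 13 = 132.5.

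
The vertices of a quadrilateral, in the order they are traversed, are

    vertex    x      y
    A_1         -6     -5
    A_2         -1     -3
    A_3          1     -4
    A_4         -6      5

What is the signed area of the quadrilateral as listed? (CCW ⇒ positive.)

30.5

Σ = (13) + (7) + (-19) + (60) = 61
Signed area = Σ/2 = 30.5 (positive ⇒ counter-clockwise traversal).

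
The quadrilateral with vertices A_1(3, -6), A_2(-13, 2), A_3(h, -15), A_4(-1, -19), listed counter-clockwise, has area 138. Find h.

-5

The doubled signed area Σ (x_i y_{i+1} − x_{i+1} y_i) is linear in h.
With h=0 it equals 171; the coefficient of h is -21 (from the two edges through A_3).
So -21·h + 171 = 2·138 = 276 ⇒ h = -5.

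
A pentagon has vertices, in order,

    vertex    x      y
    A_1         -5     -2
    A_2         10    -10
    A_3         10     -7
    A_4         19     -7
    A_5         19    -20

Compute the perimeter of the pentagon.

72

|A_1A_2| = √((15)² + (-8)²) = √289 = 17
|A_2A_3| = √((0)² + (3)²) = √9 = 3
|A_3A_4| = √((9)² + (0)²) = √81 = 9
|A_4A_5| = √((0)² + (-13)²) = √169 = 13
|A_5A_1| = √((-24)² + (18)²) = √900 = 30
Perimeter = 17 + 3 + 9 + 13 + 30 = 72.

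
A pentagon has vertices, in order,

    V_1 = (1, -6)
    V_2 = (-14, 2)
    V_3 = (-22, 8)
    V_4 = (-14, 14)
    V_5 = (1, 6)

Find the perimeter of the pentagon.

|V_1V_2| = √((-15)² + (8)²) = √289 = 17
|V_2V_3| = √((-8)² + (6)²) = √100 = 10
|V_3V_4| = √((8)² + (6)²) = √100 = 10
|V_4V_5| = √((15)² + (-8)²) = √289 = 17
|V_5V_1| = √((0)² + (-12)²) = √144 = 12
Perimeter = 17 + 10 + 10 + 17 + 12 = 66.

66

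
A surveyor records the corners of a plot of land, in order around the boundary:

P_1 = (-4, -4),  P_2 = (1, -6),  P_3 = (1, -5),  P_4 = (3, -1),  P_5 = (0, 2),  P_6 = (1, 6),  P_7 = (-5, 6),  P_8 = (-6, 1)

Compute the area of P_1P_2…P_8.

Apply Gauss's area formula: 2A = Σ (x_i·y_{i+1} − x_{i+1}·y_i), indices taken mod 8.
Σ = (28) + (1) + (14) + (6) + (-2) + (36) + (31) + (28) = 142
Area = |Σ|/2 = 71.

71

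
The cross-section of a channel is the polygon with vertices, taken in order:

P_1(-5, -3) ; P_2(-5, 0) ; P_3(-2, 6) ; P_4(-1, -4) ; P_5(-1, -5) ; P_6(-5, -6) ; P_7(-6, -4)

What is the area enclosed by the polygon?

Cross-terms: -15, -30, 14, 1, -19, -16, -2  ⇒  Σ = -67
Area = |Σ|/2 = 33.5.

33.5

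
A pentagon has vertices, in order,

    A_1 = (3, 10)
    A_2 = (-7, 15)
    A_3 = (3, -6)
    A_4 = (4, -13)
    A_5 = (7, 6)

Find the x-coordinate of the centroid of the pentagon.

Apply the shoelace formula. First the cross-terms c_i = x_i·y_{i+1} − x_{i+1}·y_i:
  115, -3, -15, 115, 52  ⇒  2A = 264, A = 132.
Then Σ (x_i + x_{i+1})·c_i = 1232, so x̄ = 1232 / (6·132) = 14/9.

14/9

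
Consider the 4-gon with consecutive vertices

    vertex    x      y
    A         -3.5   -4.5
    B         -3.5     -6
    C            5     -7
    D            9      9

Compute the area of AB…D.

A→B: (-3.5)(-6) − (-3.5)(-4.5) = 5.25
B→C: (-3.5)(-7) − (5)(-6) = 54.5
C→D: (5)(9) − (9)(-7) = 108
D→A: (9)(-4.5) − (-3.5)(9) = -9
Σ = 158.75
Area = |Σ|/2 = 79.375.

79.375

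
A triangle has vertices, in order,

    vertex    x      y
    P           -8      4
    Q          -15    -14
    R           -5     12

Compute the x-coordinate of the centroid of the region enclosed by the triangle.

-28/3

Apply the shoelace (surveyor's) formula. First the cross-terms c_i = x_i·y_{i+1} − x_{i+1}·y_i:
  172, -250, 76  ⇒  2A = -2, A = -1.
Then Σ (x_i + x_{i+1})·c_i = 56, so x̄ = 56 / (6·(-1)) = -28/3.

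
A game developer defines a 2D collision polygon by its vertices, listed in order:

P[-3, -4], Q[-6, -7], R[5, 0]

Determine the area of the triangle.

6

Apply the shoelace (surveyor's) formula: 2A = Σ (x_i·y_{i+1} − x_{i+1}·y_i), indices taken mod 3.
Σ = (-3) + (35) + (-20) = 12
Area = |Σ|/2 = 6.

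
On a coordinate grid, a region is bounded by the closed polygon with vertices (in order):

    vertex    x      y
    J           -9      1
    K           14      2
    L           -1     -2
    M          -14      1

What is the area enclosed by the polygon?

46

Apply Gauss's area formula: 2A = Σ (x_i·y_{i+1} − x_{i+1}·y_i), indices taken mod 4.
Σ = (-32) + (-26) + (-29) + (-5) = -92
Area = |Σ|/2 = 46.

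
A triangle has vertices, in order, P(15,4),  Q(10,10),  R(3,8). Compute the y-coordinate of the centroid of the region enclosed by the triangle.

22/3

Apply Gauss's area formula. First the cross-terms c_i = x_i·y_{i+1} − x_{i+1}·y_i:
  110, 50, -108  ⇒  2A = 52, A = 26.
Then Σ (y_i + y_{i+1})·c_i = 1144, so ȳ = 1144 / (6·26) = 22/3.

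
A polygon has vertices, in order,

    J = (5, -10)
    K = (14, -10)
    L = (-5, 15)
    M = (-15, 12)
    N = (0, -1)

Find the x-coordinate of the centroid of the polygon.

Apply Gauss's area formula. First the cross-terms c_i = x_i·y_{i+1} − x_{i+1}·y_i:
  90, 160, 165, 15, 5  ⇒  2A = 435, A = 217.5.
Then Σ (x_i + x_{i+1})·c_i = -350, so x̄ = -350 / (6·217.5) = -70/261.

-70/261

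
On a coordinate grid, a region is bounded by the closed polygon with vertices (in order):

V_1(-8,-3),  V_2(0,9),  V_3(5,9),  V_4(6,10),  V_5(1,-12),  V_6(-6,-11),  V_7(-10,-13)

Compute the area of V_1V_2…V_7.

196

Apply Gauss's area formula: 2A = Σ (x_i·y_{i+1} − x_{i+1}·y_i), indices taken mod 7.
Σ = (-72) + (-45) + (-4) + (-82) + (-83) + (-32) + (-74) = -392
Area = |Σ|/2 = 196.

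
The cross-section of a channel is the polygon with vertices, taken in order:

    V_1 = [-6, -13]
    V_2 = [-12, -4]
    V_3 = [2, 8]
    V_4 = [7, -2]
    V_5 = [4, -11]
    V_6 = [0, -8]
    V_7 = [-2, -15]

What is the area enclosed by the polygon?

Apply the shoelace formula: 2A = Σ (x_i·y_{i+1} − x_{i+1}·y_i), indices taken mod 7.
Σ = (-132) + (-88) + (-60) + (-69) + (-32) + (-16) + (-64) = -461
Area = |Σ|/2 = 230.5.

230.5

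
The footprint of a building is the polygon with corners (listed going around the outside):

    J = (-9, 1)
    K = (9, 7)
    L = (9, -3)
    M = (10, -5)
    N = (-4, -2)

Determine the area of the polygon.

Apply Gauss's area formula: 2A = Σ (x_i·y_{i+1} − x_{i+1}·y_i), indices taken mod 5.
Σ = (-72) + (-90) + (-15) + (-40) + (-22) = -239
Area = |Σ|/2 = 119.5.

119.5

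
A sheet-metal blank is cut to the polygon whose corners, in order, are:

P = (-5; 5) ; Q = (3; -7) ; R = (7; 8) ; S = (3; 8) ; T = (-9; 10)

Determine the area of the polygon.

Apply the shoelace formula: 2A = Σ (x_i·y_{i+1} − x_{i+1}·y_i), indices taken mod 5.
Σ = (20) + (73) + (32) + (102) + (5) = 232
Area = |Σ|/2 = 116.

116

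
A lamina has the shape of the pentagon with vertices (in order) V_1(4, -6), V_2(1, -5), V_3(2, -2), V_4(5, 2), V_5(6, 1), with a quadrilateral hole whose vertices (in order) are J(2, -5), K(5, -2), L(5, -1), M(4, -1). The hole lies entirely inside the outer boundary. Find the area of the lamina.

16

Outer boundary:
Apply Gauss's area formula: 2A = Σ (x_i·y_{i+1} − x_{i+1}·y_i), indices taken mod 5.
Σ = (-14) + (8) + (14) + (-7) + (-40) = -39
Area = |Σ|/2 = 19.5.
Hole:
Apply the surveyor's formula: 2A = Σ (x_i·y_{i+1} − x_{i+1}·y_i), indices taken mod 4.
J→K: (2)(-2) − (5)(-5) = 21
K→L: (5)(-1) − (5)(-2) = 5
L→M: (5)(-1) − (4)(-1) = -1
M→J: (4)(-5) − (2)(-1) = -18
Σ = 7
Area = |Σ|/2 = 3.5.
Net area = 19.5 − 3.5 = 16.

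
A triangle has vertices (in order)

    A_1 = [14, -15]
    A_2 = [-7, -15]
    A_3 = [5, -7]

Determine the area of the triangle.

Apply Gauss's area formula: 2A = Σ (x_i·y_{i+1} − x_{i+1}·y_i), indices taken mod 3.
A_1→A_2: (14)(-15) − (-7)(-15) = -315
A_2→A_3: (-7)(-7) − (5)(-15) = 124
A_3→A_1: (5)(-15) − (14)(-7) = 23
Σ = -168
Area = |Σ|/2 = 84.

84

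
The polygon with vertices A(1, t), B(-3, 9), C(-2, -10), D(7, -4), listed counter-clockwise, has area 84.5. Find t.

3

Write out the shoelace sum; only the two edges meeting at A involve t:
2·Area = [(7·t − 1·(-4)) + (1·9 − (-3)·t)] + 126
       = 10·t + 139 = 169
⇒ t = 3.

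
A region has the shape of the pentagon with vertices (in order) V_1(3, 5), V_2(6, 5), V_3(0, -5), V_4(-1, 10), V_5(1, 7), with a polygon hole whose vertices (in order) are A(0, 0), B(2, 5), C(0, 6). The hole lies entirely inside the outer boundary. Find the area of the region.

Outer boundary:
Apply Gauss's area formula: 2A = Σ (x_i·y_{i+1} − x_{i+1}·y_i), indices taken mod 5.
Cross-terms: -15, -30, -5, -17, -16  ⇒  Σ = -83
Area = |Σ|/2 = 41.5.
Hole:
Apply Gauss's area formula: 2A = Σ (x_i·y_{i+1} − x_{i+1}·y_i), indices taken mod 3.
Σ = (0) + (12) + (0) = 12
Area = |Σ|/2 = 6.
Net area = 41.5 − 6 = 35.5.

35.5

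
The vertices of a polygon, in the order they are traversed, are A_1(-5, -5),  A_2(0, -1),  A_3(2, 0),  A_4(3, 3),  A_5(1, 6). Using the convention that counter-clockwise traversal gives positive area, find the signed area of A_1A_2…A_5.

26.5

Apply the shoelace formula: 2A = Σ (x_i·y_{i+1} − x_{i+1}·y_i), indices taken mod 5.
A_1→A_2: (-5)(-1) − (0)(-5) = 5
A_2→A_3: (0)(0) − (2)(-1) = 2
A_3→A_4: (2)(3) − (3)(0) = 6
A_4→A_5: (3)(6) − (1)(3) = 15
A_5→A_1: (1)(-5) − (-5)(6) = 25
Σ = 53
Signed area = Σ/2 = 26.5 (positive ⇒ counter-clockwise traversal).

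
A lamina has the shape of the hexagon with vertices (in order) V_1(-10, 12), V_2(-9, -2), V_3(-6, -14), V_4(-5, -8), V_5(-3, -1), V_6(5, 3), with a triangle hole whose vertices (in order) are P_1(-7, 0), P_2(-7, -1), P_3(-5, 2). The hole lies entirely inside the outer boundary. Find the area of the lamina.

Outer boundary:
Apply Gauss's area formula: 2A = Σ (x_i·y_{i+1} − x_{i+1}·y_i), indices taken mod 6.
Σ = (128) + (114) + (-22) + (-19) + (-4) + (90) = 287
Area = |Σ|/2 = 143.5.
Hole:
Σ = (7) + (-19) + (14) = 2
Area = |Σ|/2 = 1.
Net area = 143.5 − 1 = 142.5.

142.5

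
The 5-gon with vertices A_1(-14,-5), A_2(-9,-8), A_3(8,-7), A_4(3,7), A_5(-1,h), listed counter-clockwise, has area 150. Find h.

Write out the shoelace sum; only the two edges meeting at A_5 involve h:
2·Area = [(3·h − (-1)·7) + ((-1)·(-5) − (-14)·h)] + 271
       = 17·h + 283 = 300
⇒ h = 1.

1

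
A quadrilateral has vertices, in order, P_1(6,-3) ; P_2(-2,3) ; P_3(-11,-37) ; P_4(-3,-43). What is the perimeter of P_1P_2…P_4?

102

|P_1P_2| = √((-8)² + (6)²) = √100 = 10
|P_2P_3| = √((-9)² + (-40)²) = √1681 = 41
|P_3P_4| = √((8)² + (-6)²) = √100 = 10
|P_4P_1| = √((9)² + (40)²) = √1681 = 41
Perimeter = 10 + 41 + 10 + 41 = 102.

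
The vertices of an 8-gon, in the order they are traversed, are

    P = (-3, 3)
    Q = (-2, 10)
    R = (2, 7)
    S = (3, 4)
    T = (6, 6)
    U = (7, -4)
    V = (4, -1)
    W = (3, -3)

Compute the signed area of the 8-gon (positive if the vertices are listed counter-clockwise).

-71.5

P→Q: (-3)(10) − (-2)(3) = -24
Q→R: (-2)(7) − (2)(10) = -34
R→S: (2)(4) − (3)(7) = -13
S→T: (3)(6) − (6)(4) = -6
T→U: (6)(-4) − (7)(6) = -66
U→V: (7)(-1) − (4)(-4) = 9
V→W: (4)(-3) − (3)(-1) = -9
W→P: (3)(3) − (-3)(-3) = 0
Σ = -143
Signed area = Σ/2 = -71.5 (negative ⇒ clockwise traversal).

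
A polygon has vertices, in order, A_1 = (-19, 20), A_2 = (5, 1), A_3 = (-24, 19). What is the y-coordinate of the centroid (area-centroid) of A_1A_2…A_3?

40/3

Apply Gauss's area formula. First the cross-terms c_i = x_i·y_{i+1} − x_{i+1}·y_i:
  -119, 119, -119  ⇒  2A = -119, A = -59.5.
Then Σ (y_i + y_{i+1})·c_i = -4760, so ȳ = -4760 / (6·(-59.5)) = 40/3.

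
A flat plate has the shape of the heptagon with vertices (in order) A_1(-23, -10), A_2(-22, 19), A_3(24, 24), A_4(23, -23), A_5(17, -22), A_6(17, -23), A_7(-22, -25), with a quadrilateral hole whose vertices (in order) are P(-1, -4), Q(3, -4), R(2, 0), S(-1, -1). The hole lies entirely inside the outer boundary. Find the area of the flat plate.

Outer boundary:
Apply the surveyor's formula: 2A = Σ (x_i·y_{i+1} − x_{i+1}·y_i), indices taken mod 7.
A_1→A_2: (-23)(19) − (-22)(-10) = -657
A_2→A_3: (-22)(24) − (24)(19) = -984
A_3→A_4: (24)(-23) − (23)(24) = -1104
A_4→A_5: (23)(-22) − (17)(-23) = -115
A_5→A_6: (17)(-23) − (17)(-22) = -17
A_6→A_7: (17)(-25) − (-22)(-23) = -931
A_7→A_1: (-22)(-10) − (-23)(-25) = -355
Σ = -4163
Area = |Σ|/2 = 2081.5.
Hole:
Apply Gauss's area formula: 2A = Σ (x_i·y_{i+1} − x_{i+1}·y_i), indices taken mod 4.
P→Q: (-1)(-4) − (3)(-4) = 16
Q→R: (3)(0) − (2)(-4) = 8
R→S: (2)(-1) − (-1)(0) = -2
S→P: (-1)(-4) − (-1)(-1) = 3
Σ = 25
Area = |Σ|/2 = 12.5.
Net area = 2081.5 − 12.5 = 2069.

2069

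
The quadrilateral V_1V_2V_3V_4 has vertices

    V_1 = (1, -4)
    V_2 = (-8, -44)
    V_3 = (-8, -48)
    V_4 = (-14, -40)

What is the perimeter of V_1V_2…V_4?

94

|V_1V_2| = √((-9)² + (-40)²) = √1681 = 41
|V_2V_3| = √((0)² + (-4)²) = √16 = 4
|V_3V_4| = √((-6)² + (8)²) = √100 = 10
|V_4V_1| = √((15)² + (36)²) = √1521 = 39
Perimeter = 41 + 4 + 10 + 39 = 94.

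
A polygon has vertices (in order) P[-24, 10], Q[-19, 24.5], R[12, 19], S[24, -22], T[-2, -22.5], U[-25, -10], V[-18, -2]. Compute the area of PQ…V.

Apply Gauss's area formula: 2A = Σ (x_i·y_{i+1} − x_{i+1}·y_i), indices taken mod 7.
Σ = (-398) + (-655) + (-720) + (-584) + (-542.5) + (-130) + (-228) = -3257.5
Area = |Σ|/2 = 1628.75.

1628.75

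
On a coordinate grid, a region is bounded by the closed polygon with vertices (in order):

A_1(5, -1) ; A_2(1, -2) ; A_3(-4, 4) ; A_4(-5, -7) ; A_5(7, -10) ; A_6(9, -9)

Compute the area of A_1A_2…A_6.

Apply the surveyor's formula: 2A = Σ (x_i·y_{i+1} − x_{i+1}·y_i), indices taken mod 6.
Σ = (-9) + (-4) + (48) + (99) + (27) + (36) = 197
Area = |Σ|/2 = 98.5.

98.5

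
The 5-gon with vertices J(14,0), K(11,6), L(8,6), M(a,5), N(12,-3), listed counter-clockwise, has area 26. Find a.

8

The doubled signed area Σ (x_i y_{i+1} − x_{i+1} y_i) is linear in a.
With a=0 it equals 124; the coefficient of a is -9 (from the two edges through M).
So -9·a + 124 = 2·26 = 52 ⇒ a = 8.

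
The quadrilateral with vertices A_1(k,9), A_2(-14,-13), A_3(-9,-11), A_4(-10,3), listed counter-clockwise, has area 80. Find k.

The doubled signed area Σ (x_i y_{i+1} − x_{i+1} y_i) is linear in k.
With k=0 it equals -64; the coefficient of k is -16 (from the two edges through A_1).
So -16·k + -64 = 2·80 = 160 ⇒ k = -14.

-14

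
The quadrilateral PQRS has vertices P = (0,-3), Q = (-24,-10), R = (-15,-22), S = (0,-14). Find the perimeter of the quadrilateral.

|PQ| = √((-24)² + (-7)²) = √625 = 25
|QR| = √((9)² + (-12)²) = √225 = 15
|RS| = √((15)² + (8)²) = √289 = 17
|SP| = √((0)² + (11)²) = √121 = 11
Perimeter = 25 + 15 + 17 + 11 = 68.

68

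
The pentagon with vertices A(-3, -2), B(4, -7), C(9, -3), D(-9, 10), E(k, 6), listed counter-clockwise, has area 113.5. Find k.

Write out the shoelace sum; only the two edges meeting at E involve k:
2·Area = [((-9)·6 − k·10) + (k·(-2) − (-3)·6)] + 143
       = -12·k + 107 = 227
⇒ k = -10.

-10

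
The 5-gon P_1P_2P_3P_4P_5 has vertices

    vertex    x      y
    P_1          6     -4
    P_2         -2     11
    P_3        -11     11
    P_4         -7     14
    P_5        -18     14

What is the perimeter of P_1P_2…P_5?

|P_1P_2| = √((-8)² + (15)²) = √289 = 17
|P_2P_3| = √((-9)² + (0)²) = √81 = 9
|P_3P_4| = √((4)² + (3)²) = √25 = 5
|P_4P_5| = √((-11)² + (0)²) = √121 = 11
|P_5P_1| = √((24)² + (-18)²) = √900 = 30
Perimeter = 17 + 9 + 5 + 11 + 30 = 72.

72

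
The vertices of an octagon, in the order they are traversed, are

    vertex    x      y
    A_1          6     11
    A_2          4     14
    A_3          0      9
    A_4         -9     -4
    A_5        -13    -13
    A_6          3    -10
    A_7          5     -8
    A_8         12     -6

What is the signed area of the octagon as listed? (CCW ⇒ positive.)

325.5

Apply Gauss's area formula: 2A = Σ (x_i·y_{i+1} − x_{i+1}·y_i), indices taken mod 8.
Cross-terms: 40, 36, 81, 65, 169, 26, 66, 168  ⇒  Σ = 651
Signed area = Σ/2 = 325.5 (positive ⇒ counter-clockwise traversal).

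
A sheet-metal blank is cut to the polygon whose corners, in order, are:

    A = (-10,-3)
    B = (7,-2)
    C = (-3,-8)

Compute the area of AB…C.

46

Σ = (41) + (-62) + (-71) = -92
Area = |Σ|/2 = 46.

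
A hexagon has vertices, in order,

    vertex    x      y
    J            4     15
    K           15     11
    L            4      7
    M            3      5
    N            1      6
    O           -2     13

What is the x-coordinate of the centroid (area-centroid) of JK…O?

808/165

Apply Gauss's area formula. First the cross-terms c_i = x_i·y_{i+1} − x_{i+1}·y_i:
  -181, 61, -1, 13, 25, -82  ⇒  2A = -165, A = -82.5.
Then Σ (x_i + x_{i+1})·c_i = -2424, so x̄ = -2424 / (6·(-82.5)) = 808/165.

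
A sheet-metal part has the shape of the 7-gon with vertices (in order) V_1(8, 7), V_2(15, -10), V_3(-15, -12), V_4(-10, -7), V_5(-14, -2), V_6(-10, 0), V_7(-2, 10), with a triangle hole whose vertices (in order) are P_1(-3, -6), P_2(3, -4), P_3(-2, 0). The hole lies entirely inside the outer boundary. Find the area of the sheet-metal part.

394

Outer boundary:
V_1→V_2: (8)(-10) − (15)(7) = -185
V_2→V_3: (15)(-12) − (-15)(-10) = -330
V_3→V_4: (-15)(-7) − (-10)(-12) = -15
V_4→V_5: (-10)(-2) − (-14)(-7) = -78
V_5→V_6: (-14)(0) − (-10)(-2) = -20
V_6→V_7: (-10)(10) − (-2)(0) = -100
V_7→V_1: (-2)(7) − (8)(10) = -94
Σ = -822
Area = |Σ|/2 = 411.
Hole:
Σ = (30) + (-8) + (12) = 34
Area = |Σ|/2 = 17.
Net area = 411 − 17 = 394.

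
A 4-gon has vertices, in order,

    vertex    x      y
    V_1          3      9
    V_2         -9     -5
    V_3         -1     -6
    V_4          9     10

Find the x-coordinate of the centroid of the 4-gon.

Apply Gauss's area formula. First the cross-terms c_i = x_i·y_{i+1} − x_{i+1}·y_i:
  66, 49, 44, 51  ⇒  2A = 210, A = 105.
Then Σ (x_i + x_{i+1})·c_i = 78, so x̄ = 78 / (6·105) = 13/105.

13/105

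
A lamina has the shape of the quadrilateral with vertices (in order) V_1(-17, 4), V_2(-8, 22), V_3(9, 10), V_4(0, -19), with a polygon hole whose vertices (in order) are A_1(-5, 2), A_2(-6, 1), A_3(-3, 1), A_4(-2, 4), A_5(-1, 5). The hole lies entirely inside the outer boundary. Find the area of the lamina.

551.5

Outer boundary:
Apply the surveyor's formula: 2A = Σ (x_i·y_{i+1} − x_{i+1}·y_i), indices taken mod 4.
V_1→V_2: (-17)(22) − (-8)(4) = -342
V_2→V_3: (-8)(10) − (9)(22) = -278
V_3→V_4: (9)(-19) − (0)(10) = -171
V_4→V_1: (0)(4) − (-17)(-19) = -323
Σ = -1114
Area = |Σ|/2 = 557.
Hole:
A_1→A_2: (-5)(1) − (-6)(2) = 7
A_2→A_3: (-6)(1) − (-3)(1) = -3
A_3→A_4: (-3)(4) − (-2)(1) = -10
A_4→A_5: (-2)(5) − (-1)(4) = -6
A_5→A_1: (-1)(2) − (-5)(5) = 23
Σ = 11
Area = |Σ|/2 = 5.5.
Net area = 557 − 5.5 = 551.5.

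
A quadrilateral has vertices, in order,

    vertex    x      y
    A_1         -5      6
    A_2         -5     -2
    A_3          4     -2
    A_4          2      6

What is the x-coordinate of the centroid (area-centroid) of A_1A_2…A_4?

Apply the shoelace (surveyor's) formula. First the cross-terms c_i = x_i·y_{i+1} − x_{i+1}·y_i:
  40, 18, 28, 42  ⇒  2A = 128, A = 64.
Then Σ (x_i + x_{i+1})·c_i = -376, so x̄ = -376 / (6·64) = -47/48.

-47/48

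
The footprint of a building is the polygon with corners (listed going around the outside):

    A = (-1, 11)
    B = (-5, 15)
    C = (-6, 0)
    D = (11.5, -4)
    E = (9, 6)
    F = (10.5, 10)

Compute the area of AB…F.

Apply Gauss's area formula: 2A = Σ (x_i·y_{i+1} − x_{i+1}·y_i), indices taken mod 6.
A→B: (-1)(15) − (-5)(11) = 40
B→C: (-5)(0) − (-6)(15) = 90
C→D: (-6)(-4) − (11.5)(0) = 24
D→E: (11.5)(6) − (9)(-4) = 105
E→F: (9)(10) − (10.5)(6) = 27
F→A: (10.5)(11) − (-1)(10) = 125.5
Σ = 411.5
Area = |Σ|/2 = 205.75.

205.75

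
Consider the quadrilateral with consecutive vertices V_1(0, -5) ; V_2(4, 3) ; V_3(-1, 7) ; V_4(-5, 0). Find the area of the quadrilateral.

55.5

Σ = (20) + (31) + (35) + (25) = 111
Area = |Σ|/2 = 55.5.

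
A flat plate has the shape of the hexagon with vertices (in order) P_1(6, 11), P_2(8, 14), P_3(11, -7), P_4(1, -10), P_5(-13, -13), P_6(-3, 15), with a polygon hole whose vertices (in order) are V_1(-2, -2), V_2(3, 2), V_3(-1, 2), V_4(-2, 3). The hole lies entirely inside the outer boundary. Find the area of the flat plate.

398

Outer boundary:
Apply the shoelace (surveyor's) formula: 2A = Σ (x_i·y_{i+1} − x_{i+1}·y_i), indices taken mod 6.
Σ = (-4) + (-210) + (-103) + (-143) + (-234) + (-123) = -817
Area = |Σ|/2 = 408.5.
Hole:
Apply the shoelace formula: 2A = Σ (x_i·y_{i+1} − x_{i+1}·y_i), indices taken mod 4.
Cross-terms: 2, 8, 1, 10  ⇒  Σ = 21
Area = |Σ|/2 = 10.5.
Net area = 408.5 − 10.5 = 398.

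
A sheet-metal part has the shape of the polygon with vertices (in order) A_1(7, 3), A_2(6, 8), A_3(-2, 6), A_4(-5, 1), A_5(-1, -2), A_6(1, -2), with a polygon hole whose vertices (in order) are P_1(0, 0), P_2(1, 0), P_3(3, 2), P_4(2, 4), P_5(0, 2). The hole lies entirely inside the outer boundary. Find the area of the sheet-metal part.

Outer boundary:
Apply Gauss's area formula: 2A = Σ (x_i·y_{i+1} − x_{i+1}·y_i), indices taken mod 6.
Σ = (38) + (52) + (28) + (11) + (4) + (17) = 150
Area = |Σ|/2 = 75.
Hole:
Apply the shoelace (surveyor's) formula: 2A = Σ (x_i·y_{i+1} − x_{i+1}·y_i), indices taken mod 5.
Cross-terms: 0, 2, 8, 4, 0  ⇒  Σ = 14
Area = |Σ|/2 = 7.
Net area = 75 − 7 = 68.

68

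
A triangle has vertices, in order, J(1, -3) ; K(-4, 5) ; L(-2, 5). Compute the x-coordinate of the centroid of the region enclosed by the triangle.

Apply the surveyor's formula. First the cross-terms c_i = x_i·y_{i+1} − x_{i+1}·y_i:
  -7, -10, 1  ⇒  2A = -16, A = -8.
Then Σ (x_i + x_{i+1})·c_i = 80, so x̄ = 80 / (6·(-8)) = -5/3.

-5/3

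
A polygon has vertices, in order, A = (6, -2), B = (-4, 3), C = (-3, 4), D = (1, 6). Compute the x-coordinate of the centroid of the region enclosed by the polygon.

17/19

Apply the shoelace (surveyor's) formula. First the cross-terms c_i = x_i·y_{i+1} − x_{i+1}·y_i:
  10, -7, -22, -38  ⇒  2A = -57, A = -28.5.
Then Σ (x_i + x_{i+1})·c_i = -153, so x̄ = -153 / (6·(-28.5)) = 17/19.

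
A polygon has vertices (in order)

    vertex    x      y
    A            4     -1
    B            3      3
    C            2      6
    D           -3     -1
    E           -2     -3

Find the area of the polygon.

Apply the shoelace (surveyor's) formula: 2A = Σ (x_i·y_{i+1} − x_{i+1}·y_i), indices taken mod 5.
Σ = (15) + (12) + (16) + (7) + (14) = 64
Area = |Σ|/2 = 32.

32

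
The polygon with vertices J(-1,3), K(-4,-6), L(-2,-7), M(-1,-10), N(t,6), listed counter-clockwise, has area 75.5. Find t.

Write out the shoelace sum; only the two edges meeting at N involve t:
2·Area = [((-1)·6 − t·(-10)) + (t·3 − (-1)·6)] + 47
       = 13·t + 47 = 151
⇒ t = 8.

8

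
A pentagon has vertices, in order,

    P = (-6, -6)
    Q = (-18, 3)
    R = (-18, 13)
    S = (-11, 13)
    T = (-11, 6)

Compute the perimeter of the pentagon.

52

|PQ| = √((-12)² + (9)²) = √225 = 15
|QR| = √((0)² + (10)²) = √100 = 10
|RS| = √((7)² + (0)²) = √49 = 7
|ST| = √((0)² + (-7)²) = √49 = 7
|TP| = √((5)² + (-12)²) = √169 = 13
Perimeter = 15 + 10 + 7 + 7 + 13 = 52.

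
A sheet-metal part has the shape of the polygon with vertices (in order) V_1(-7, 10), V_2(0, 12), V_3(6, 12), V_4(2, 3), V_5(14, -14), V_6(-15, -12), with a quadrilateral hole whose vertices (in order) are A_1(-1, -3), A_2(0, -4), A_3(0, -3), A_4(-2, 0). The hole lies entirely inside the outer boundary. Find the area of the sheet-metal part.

420

Outer boundary:
Apply Gauss's area formula: 2A = Σ (x_i·y_{i+1} − x_{i+1}·y_i), indices taken mod 6.
Cross-terms: -84, -72, -6, -70, -378, -234  ⇒  Σ = -844
Area = |Σ|/2 = 422.
Hole:
Cross-terms: 4, 0, -6, 6  ⇒  Σ = 4
Area = |Σ|/2 = 2.
Net area = 422 − 2 = 420.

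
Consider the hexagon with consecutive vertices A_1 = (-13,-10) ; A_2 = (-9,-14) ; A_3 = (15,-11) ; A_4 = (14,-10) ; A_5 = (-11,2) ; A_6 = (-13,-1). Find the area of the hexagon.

Apply the shoelace (surveyor's) formula: 2A = Σ (x_i·y_{i+1} − x_{i+1}·y_i), indices taken mod 6.
Σ = (92) + (309) + (4) + (-82) + (37) + (117) = 477
Area = |Σ|/2 = 238.5.

238.5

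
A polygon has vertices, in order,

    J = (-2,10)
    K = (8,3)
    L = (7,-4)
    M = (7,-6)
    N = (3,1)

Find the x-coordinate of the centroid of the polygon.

Apply the shoelace (surveyor's) formula. First the cross-terms c_i = x_i·y_{i+1} − x_{i+1}·y_i:
  -86, -53, -14, 25, 32  ⇒  2A = -96, A = -48.
Then Σ (x_i + x_{i+1})·c_i = -1225, so x̄ = -1225 / (6·(-48)) = 1225/288.

1225/288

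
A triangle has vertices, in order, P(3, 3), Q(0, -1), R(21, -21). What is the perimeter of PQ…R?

|PQ| = √((-3)² + (-4)²) = √25 = 5
|QR| = √((21)² + (-20)²) = √841 = 29
|RP| = √((-18)² + (24)²) = √900 = 30
Perimeter = 5 + 29 + 30 = 64.

64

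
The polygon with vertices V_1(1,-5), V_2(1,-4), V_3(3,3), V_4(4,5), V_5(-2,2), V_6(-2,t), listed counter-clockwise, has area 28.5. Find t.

-2

Write out the shoelace sum; only the two edges meeting at V_6 involve t:
2·Area = [((-2)·t − (-2)·2) + ((-2)·(-5) − 1·t)] + 37
       = -3·t + 51 = 57
⇒ t = -2.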